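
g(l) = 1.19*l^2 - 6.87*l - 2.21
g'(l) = 2.38*l - 6.87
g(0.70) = -6.44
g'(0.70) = -5.20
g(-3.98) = 43.98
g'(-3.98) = -16.34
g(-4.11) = 46.13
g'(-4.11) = -16.65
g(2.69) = -12.08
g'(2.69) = -0.47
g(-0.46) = 1.20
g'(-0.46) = -7.96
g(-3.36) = 34.31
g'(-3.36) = -14.87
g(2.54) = -11.98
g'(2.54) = -0.82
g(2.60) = -12.03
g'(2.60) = -0.68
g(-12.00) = 251.59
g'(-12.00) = -35.43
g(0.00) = -2.21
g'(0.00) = -6.87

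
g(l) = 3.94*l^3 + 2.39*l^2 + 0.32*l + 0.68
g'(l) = 11.82*l^2 + 4.78*l + 0.32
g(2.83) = 110.03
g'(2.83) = 108.51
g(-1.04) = -1.50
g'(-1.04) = 8.13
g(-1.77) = -14.25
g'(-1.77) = 28.89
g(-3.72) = -170.26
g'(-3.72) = 146.11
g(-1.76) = -13.96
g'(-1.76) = 28.52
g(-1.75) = -13.68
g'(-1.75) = 28.15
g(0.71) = 3.52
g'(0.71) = 9.67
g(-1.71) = -12.58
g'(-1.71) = 26.71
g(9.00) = 3069.41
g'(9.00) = 1000.76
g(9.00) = 3069.41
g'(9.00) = 1000.76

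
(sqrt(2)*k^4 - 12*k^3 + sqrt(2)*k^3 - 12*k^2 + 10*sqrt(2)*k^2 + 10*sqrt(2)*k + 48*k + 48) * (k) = sqrt(2)*k^5 - 12*k^4 + sqrt(2)*k^4 - 12*k^3 + 10*sqrt(2)*k^3 + 10*sqrt(2)*k^2 + 48*k^2 + 48*k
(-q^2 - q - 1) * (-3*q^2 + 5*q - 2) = 3*q^4 - 2*q^3 - 3*q + 2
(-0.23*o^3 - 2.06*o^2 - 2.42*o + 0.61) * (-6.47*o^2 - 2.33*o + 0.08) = 1.4881*o^5 + 13.8641*o^4 + 20.4388*o^3 + 1.5271*o^2 - 1.6149*o + 0.0488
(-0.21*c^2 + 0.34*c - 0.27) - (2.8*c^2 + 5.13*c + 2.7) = -3.01*c^2 - 4.79*c - 2.97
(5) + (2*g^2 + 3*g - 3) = 2*g^2 + 3*g + 2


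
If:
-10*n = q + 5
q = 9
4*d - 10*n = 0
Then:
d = -7/2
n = -7/5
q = 9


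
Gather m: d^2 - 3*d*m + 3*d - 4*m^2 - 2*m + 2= d^2 + 3*d - 4*m^2 + m*(-3*d - 2) + 2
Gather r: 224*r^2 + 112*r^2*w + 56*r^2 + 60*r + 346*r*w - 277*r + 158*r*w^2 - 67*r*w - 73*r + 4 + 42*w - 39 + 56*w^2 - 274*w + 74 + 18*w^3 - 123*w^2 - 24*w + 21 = r^2*(112*w + 280) + r*(158*w^2 + 279*w - 290) + 18*w^3 - 67*w^2 - 256*w + 60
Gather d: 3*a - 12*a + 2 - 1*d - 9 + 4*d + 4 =-9*a + 3*d - 3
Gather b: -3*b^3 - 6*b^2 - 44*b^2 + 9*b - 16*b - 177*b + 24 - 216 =-3*b^3 - 50*b^2 - 184*b - 192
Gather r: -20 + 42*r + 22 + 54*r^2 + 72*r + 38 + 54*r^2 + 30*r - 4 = 108*r^2 + 144*r + 36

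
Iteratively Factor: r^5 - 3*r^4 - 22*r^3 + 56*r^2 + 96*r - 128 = (r + 4)*(r^4 - 7*r^3 + 6*r^2 + 32*r - 32) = (r - 4)*(r + 4)*(r^3 - 3*r^2 - 6*r + 8) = (r - 4)*(r - 1)*(r + 4)*(r^2 - 2*r - 8) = (r - 4)^2*(r - 1)*(r + 4)*(r + 2)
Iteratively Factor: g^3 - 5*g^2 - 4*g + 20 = (g - 5)*(g^2 - 4) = (g - 5)*(g - 2)*(g + 2)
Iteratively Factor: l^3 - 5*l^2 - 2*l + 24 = (l - 3)*(l^2 - 2*l - 8) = (l - 4)*(l - 3)*(l + 2)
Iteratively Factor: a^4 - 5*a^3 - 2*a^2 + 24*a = (a - 4)*(a^3 - a^2 - 6*a) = (a - 4)*(a + 2)*(a^2 - 3*a) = a*(a - 4)*(a + 2)*(a - 3)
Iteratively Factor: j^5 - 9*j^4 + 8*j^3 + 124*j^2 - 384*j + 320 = (j - 2)*(j^4 - 7*j^3 - 6*j^2 + 112*j - 160) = (j - 5)*(j - 2)*(j^3 - 2*j^2 - 16*j + 32) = (j - 5)*(j - 2)^2*(j^2 - 16) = (j - 5)*(j - 4)*(j - 2)^2*(j + 4)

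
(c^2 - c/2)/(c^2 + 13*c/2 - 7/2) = c/(c + 7)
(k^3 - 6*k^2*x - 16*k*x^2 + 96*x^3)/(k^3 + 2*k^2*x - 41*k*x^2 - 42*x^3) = (k^2 - 16*x^2)/(k^2 + 8*k*x + 7*x^2)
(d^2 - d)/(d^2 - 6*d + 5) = d/(d - 5)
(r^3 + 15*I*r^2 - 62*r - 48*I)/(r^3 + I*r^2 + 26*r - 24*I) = (r^2 + 9*I*r - 8)/(r^2 - 5*I*r - 4)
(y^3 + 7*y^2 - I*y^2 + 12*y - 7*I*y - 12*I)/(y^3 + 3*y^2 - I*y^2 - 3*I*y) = (y + 4)/y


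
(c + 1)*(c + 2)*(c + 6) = c^3 + 9*c^2 + 20*c + 12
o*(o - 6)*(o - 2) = o^3 - 8*o^2 + 12*o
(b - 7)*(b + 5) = b^2 - 2*b - 35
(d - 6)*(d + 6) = d^2 - 36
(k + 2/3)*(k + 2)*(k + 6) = k^3 + 26*k^2/3 + 52*k/3 + 8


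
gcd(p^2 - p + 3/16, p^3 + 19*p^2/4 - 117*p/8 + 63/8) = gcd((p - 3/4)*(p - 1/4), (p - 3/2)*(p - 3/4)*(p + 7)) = p - 3/4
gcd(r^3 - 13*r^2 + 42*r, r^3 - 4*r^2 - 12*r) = r^2 - 6*r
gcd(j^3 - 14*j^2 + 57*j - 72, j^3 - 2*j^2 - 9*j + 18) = j - 3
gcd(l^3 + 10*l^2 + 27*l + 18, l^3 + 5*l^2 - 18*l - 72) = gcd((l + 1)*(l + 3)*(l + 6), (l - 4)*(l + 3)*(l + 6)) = l^2 + 9*l + 18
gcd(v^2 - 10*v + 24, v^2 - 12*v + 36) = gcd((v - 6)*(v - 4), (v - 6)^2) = v - 6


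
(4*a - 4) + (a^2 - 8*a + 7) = a^2 - 4*a + 3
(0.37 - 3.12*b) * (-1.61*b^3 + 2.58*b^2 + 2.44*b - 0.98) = 5.0232*b^4 - 8.6453*b^3 - 6.6582*b^2 + 3.9604*b - 0.3626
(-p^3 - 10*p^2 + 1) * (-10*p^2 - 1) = 10*p^5 + 100*p^4 + p^3 - 1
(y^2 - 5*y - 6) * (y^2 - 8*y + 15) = y^4 - 13*y^3 + 49*y^2 - 27*y - 90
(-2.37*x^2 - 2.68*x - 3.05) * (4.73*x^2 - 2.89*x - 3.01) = -11.2101*x^4 - 5.8271*x^3 + 0.4524*x^2 + 16.8813*x + 9.1805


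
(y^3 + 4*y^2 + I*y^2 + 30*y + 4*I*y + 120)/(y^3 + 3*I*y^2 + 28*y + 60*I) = (y + 4)/(y + 2*I)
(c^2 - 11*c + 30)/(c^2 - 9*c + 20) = (c - 6)/(c - 4)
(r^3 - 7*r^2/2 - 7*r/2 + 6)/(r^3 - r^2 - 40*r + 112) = (2*r^2 + r - 3)/(2*(r^2 + 3*r - 28))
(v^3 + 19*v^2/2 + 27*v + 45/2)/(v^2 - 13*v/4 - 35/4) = 2*(2*v^3 + 19*v^2 + 54*v + 45)/(4*v^2 - 13*v - 35)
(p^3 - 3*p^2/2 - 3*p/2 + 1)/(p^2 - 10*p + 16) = (2*p^2 + p - 1)/(2*(p - 8))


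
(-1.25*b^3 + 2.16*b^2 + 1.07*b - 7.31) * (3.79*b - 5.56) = -4.7375*b^4 + 15.1364*b^3 - 7.9543*b^2 - 33.6541*b + 40.6436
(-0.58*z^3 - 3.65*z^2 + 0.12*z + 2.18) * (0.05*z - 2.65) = -0.029*z^4 + 1.3545*z^3 + 9.6785*z^2 - 0.209*z - 5.777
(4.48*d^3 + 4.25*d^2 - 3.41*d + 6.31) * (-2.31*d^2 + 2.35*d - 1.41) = -10.3488*d^5 + 0.710500000000001*d^4 + 11.5478*d^3 - 28.5821*d^2 + 19.6366*d - 8.8971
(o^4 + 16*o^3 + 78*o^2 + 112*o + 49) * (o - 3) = o^5 + 13*o^4 + 30*o^3 - 122*o^2 - 287*o - 147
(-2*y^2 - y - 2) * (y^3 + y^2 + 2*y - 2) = -2*y^5 - 3*y^4 - 7*y^3 - 2*y + 4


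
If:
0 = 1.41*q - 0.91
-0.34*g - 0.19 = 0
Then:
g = -0.56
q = 0.65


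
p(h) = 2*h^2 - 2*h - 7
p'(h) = 4*h - 2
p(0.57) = -7.49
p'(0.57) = 0.28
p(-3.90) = 31.22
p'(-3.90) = -17.60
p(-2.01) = 5.10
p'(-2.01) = -10.04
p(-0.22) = -6.46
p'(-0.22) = -2.88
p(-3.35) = 22.14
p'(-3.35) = -15.40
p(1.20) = -6.52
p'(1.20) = 2.80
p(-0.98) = -3.12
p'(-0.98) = -5.92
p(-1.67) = 1.92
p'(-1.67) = -8.68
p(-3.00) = 17.00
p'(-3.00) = -14.00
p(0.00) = -7.00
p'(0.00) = -2.00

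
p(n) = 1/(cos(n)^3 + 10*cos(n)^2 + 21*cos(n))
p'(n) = (3*sin(n)*cos(n)^2 + 20*sin(n)*cos(n) + 21*sin(n))/(cos(n)^3 + 10*cos(n)^2 + 21*cos(n))^2 = (3*sin(n) + 21*sin(n)/cos(n)^2 + 20*tan(n))/((cos(n) + 3)^2*(cos(n) + 7)^2)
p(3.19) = -0.08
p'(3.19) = -0.00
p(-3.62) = -0.09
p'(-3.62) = 0.02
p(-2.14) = -0.12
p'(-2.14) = -0.13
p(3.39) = -0.08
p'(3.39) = -0.01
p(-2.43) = -0.09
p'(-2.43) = -0.04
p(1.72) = -0.34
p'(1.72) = 2.12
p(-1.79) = -0.24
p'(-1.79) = -0.97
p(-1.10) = 0.09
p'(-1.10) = -0.20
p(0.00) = 0.03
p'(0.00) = 0.00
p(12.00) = 0.04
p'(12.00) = -0.03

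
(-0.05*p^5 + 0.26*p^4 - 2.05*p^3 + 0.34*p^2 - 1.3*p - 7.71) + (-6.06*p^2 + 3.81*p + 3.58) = -0.05*p^5 + 0.26*p^4 - 2.05*p^3 - 5.72*p^2 + 2.51*p - 4.13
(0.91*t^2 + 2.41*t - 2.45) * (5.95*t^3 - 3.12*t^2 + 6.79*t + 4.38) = 5.4145*t^5 + 11.5003*t^4 - 15.9178*t^3 + 27.9937*t^2 - 6.0797*t - 10.731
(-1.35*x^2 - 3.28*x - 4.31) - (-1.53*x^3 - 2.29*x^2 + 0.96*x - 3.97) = 1.53*x^3 + 0.94*x^2 - 4.24*x - 0.339999999999999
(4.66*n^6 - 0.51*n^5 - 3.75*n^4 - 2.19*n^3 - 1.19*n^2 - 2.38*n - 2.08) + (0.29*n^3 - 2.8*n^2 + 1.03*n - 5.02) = 4.66*n^6 - 0.51*n^5 - 3.75*n^4 - 1.9*n^3 - 3.99*n^2 - 1.35*n - 7.1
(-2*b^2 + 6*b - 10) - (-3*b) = -2*b^2 + 9*b - 10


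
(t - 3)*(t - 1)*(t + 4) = t^3 - 13*t + 12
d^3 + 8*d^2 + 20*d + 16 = (d + 2)^2*(d + 4)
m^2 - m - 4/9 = (m - 4/3)*(m + 1/3)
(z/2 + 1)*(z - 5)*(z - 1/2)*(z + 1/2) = z^4/2 - 3*z^3/2 - 41*z^2/8 + 3*z/8 + 5/4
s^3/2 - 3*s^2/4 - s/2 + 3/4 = (s/2 + 1/2)*(s - 3/2)*(s - 1)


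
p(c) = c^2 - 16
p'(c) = 2*c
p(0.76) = -15.42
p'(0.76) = 1.52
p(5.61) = 15.47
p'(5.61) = 11.22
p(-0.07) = -16.00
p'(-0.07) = -0.14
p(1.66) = -13.24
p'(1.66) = 3.32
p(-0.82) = -15.33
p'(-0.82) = -1.64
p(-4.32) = 2.66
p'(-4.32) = -8.64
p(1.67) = -13.21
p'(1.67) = 3.34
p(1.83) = -12.65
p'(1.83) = 3.66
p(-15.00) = 209.00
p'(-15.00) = -30.00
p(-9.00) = 65.00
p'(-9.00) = -18.00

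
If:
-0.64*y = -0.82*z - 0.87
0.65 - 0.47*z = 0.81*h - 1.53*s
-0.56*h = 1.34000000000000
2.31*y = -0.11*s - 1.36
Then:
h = -2.39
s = -2.13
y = -0.49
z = -1.44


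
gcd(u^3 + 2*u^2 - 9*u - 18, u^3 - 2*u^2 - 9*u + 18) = u^2 - 9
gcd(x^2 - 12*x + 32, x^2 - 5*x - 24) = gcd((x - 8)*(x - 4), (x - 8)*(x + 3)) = x - 8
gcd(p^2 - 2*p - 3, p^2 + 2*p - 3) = 1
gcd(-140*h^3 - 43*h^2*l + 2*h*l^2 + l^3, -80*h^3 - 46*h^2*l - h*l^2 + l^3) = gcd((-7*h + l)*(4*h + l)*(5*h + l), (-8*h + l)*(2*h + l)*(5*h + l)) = 5*h + l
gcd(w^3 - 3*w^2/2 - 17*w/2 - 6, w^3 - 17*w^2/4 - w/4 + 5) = w^2 - 3*w - 4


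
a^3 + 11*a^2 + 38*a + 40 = (a + 2)*(a + 4)*(a + 5)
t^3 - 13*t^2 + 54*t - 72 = (t - 6)*(t - 4)*(t - 3)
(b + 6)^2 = b^2 + 12*b + 36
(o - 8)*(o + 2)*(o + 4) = o^3 - 2*o^2 - 40*o - 64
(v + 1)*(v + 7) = v^2 + 8*v + 7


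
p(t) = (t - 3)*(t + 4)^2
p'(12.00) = 544.00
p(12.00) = 2304.00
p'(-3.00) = -11.00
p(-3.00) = -6.00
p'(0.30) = -4.73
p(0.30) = -49.92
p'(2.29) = 30.63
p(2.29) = -28.09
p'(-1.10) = -15.37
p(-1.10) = -34.48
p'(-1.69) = -16.33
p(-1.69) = -25.03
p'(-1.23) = -15.76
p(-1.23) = -32.46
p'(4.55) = 99.61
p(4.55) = 113.31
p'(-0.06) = -8.59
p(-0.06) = -47.50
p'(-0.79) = -14.03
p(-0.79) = -39.05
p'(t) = (t - 3)*(2*t + 8) + (t + 4)^2 = (t + 4)*(3*t - 2)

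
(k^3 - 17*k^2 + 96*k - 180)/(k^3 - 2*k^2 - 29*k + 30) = (k^2 - 11*k + 30)/(k^2 + 4*k - 5)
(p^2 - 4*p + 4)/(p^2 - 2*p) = (p - 2)/p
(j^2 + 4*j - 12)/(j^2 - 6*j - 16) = (-j^2 - 4*j + 12)/(-j^2 + 6*j + 16)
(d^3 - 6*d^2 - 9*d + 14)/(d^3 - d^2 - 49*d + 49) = (d + 2)/(d + 7)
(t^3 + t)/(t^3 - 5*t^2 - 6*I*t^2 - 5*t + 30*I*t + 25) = t*(t + I)/(t^2 - 5*t*(1 + I) + 25*I)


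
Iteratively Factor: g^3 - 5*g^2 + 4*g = (g)*(g^2 - 5*g + 4) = g*(g - 1)*(g - 4)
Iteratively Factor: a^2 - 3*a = (a - 3)*(a)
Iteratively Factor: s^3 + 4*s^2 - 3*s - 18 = (s + 3)*(s^2 + s - 6) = (s - 2)*(s + 3)*(s + 3)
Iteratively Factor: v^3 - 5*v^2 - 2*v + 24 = (v - 4)*(v^2 - v - 6) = (v - 4)*(v + 2)*(v - 3)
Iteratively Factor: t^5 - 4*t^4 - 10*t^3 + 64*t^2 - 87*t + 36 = (t - 1)*(t^4 - 3*t^3 - 13*t^2 + 51*t - 36) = (t - 1)^2*(t^3 - 2*t^2 - 15*t + 36) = (t - 1)^2*(t + 4)*(t^2 - 6*t + 9) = (t - 3)*(t - 1)^2*(t + 4)*(t - 3)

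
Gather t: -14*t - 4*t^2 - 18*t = -4*t^2 - 32*t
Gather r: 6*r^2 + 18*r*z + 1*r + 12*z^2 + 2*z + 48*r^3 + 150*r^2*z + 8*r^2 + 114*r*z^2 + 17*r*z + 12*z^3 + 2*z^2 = 48*r^3 + r^2*(150*z + 14) + r*(114*z^2 + 35*z + 1) + 12*z^3 + 14*z^2 + 2*z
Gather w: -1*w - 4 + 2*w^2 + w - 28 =2*w^2 - 32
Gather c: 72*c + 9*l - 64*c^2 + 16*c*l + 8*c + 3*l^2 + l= -64*c^2 + c*(16*l + 80) + 3*l^2 + 10*l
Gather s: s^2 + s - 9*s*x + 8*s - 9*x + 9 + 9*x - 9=s^2 + s*(9 - 9*x)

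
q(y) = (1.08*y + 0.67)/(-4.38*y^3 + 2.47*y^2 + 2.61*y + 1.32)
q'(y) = (1.08*y + 0.67)*(13.14*y^2 - 4.94*y - 2.61)/(-4.38*y^3 + 2.47*y^2 + 2.61*y + 1.32)^2 + 1.08/(-4.38*y^3 + 2.47*y^2 + 2.61*y + 1.32) = (9.4608*y^3 + 6.1362*y^2 - 3.3098*y - 0.3231)/(19.1844*y^6 - 21.6372*y^5 - 16.7627*y^4 + 1.3302*y^3 + 13.3329*y^2 + 6.8904*y + 1.7424)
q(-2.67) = -0.02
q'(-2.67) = -0.01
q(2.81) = -0.05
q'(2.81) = 0.05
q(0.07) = 0.49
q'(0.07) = -0.23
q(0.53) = 0.45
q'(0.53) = 0.14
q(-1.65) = -0.05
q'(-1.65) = -0.04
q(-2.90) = -0.02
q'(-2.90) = -0.01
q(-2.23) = -0.03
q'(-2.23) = -0.02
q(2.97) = -0.05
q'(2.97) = 0.04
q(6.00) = -0.01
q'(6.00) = 0.00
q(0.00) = 0.51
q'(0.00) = -0.19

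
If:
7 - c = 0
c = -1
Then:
No Solution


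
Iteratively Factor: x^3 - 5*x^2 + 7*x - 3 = (x - 1)*(x^2 - 4*x + 3) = (x - 1)^2*(x - 3)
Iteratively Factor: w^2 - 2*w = (w)*(w - 2)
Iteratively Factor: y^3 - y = (y)*(y^2 - 1) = y*(y + 1)*(y - 1)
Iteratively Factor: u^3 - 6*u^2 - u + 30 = (u + 2)*(u^2 - 8*u + 15) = (u - 5)*(u + 2)*(u - 3)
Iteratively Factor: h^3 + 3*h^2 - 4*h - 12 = (h + 3)*(h^2 - 4) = (h - 2)*(h + 3)*(h + 2)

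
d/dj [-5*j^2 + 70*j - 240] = 70 - 10*j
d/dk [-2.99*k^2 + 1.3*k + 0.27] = 1.3 - 5.98*k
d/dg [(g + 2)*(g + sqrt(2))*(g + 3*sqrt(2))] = 3*g^2 + 4*g + 8*sqrt(2)*g + 6 + 8*sqrt(2)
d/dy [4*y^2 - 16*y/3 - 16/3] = 8*y - 16/3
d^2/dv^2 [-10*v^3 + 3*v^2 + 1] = 6 - 60*v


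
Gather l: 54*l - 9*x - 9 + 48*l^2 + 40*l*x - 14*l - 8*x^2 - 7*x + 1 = 48*l^2 + l*(40*x + 40) - 8*x^2 - 16*x - 8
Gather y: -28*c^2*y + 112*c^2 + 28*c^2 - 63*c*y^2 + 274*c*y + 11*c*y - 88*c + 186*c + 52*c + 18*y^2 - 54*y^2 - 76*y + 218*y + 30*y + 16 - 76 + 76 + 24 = 140*c^2 + 150*c + y^2*(-63*c - 36) + y*(-28*c^2 + 285*c + 172) + 40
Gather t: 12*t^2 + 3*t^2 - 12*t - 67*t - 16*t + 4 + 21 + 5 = 15*t^2 - 95*t + 30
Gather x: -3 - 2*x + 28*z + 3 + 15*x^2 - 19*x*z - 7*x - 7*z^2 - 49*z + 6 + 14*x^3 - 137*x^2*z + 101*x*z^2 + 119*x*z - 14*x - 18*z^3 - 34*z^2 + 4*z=14*x^3 + x^2*(15 - 137*z) + x*(101*z^2 + 100*z - 23) - 18*z^3 - 41*z^2 - 17*z + 6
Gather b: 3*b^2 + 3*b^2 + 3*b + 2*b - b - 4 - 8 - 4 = 6*b^2 + 4*b - 16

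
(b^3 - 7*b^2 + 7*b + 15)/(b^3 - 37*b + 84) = (b^2 - 4*b - 5)/(b^2 + 3*b - 28)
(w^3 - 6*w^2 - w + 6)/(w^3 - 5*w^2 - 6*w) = (w - 1)/w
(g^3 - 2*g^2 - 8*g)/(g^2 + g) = (g^2 - 2*g - 8)/(g + 1)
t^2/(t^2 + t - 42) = t^2/(t^2 + t - 42)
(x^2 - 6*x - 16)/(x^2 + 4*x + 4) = (x - 8)/(x + 2)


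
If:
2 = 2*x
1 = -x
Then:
No Solution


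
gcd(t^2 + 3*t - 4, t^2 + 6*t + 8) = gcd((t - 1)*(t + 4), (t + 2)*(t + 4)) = t + 4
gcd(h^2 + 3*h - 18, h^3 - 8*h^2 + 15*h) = h - 3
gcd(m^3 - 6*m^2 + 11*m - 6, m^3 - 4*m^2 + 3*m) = m^2 - 4*m + 3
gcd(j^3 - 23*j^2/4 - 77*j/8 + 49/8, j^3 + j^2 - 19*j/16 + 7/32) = j^2 + 5*j/4 - 7/8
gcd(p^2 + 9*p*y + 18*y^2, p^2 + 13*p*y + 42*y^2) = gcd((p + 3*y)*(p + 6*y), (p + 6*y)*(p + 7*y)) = p + 6*y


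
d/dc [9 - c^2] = -2*c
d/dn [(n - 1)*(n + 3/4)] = 2*n - 1/4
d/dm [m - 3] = 1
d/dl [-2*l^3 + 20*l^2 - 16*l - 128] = -6*l^2 + 40*l - 16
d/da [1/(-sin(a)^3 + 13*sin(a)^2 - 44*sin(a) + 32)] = (3*sin(a)^2 - 26*sin(a) + 44)*cos(a)/(sin(a)^3 - 13*sin(a)^2 + 44*sin(a) - 32)^2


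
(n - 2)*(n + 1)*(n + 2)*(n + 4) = n^4 + 5*n^3 - 20*n - 16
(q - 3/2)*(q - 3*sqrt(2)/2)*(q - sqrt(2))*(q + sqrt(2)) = q^4 - 3*sqrt(2)*q^3/2 - 3*q^3/2 - 2*q^2 + 9*sqrt(2)*q^2/4 + 3*q + 3*sqrt(2)*q - 9*sqrt(2)/2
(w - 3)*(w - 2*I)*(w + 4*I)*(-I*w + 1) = -I*w^4 + 3*w^3 + 3*I*w^3 - 9*w^2 - 6*I*w^2 + 8*w + 18*I*w - 24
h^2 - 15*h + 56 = (h - 8)*(h - 7)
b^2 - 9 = (b - 3)*(b + 3)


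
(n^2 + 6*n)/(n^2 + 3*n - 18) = n/(n - 3)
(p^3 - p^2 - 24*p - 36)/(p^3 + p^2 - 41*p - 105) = (p^2 - 4*p - 12)/(p^2 - 2*p - 35)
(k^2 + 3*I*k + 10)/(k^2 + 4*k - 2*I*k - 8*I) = (k + 5*I)/(k + 4)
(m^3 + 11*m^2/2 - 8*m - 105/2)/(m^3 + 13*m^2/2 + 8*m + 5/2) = (2*m^2 + m - 21)/(2*m^2 + 3*m + 1)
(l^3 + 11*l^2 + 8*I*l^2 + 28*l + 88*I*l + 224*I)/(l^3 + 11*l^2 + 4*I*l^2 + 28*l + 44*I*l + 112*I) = (l + 8*I)/(l + 4*I)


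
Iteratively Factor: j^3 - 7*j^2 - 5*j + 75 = (j - 5)*(j^2 - 2*j - 15) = (j - 5)^2*(j + 3)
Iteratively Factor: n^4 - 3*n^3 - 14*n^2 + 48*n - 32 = (n + 4)*(n^3 - 7*n^2 + 14*n - 8) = (n - 2)*(n + 4)*(n^2 - 5*n + 4) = (n - 2)*(n - 1)*(n + 4)*(n - 4)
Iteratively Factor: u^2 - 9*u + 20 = (u - 4)*(u - 5)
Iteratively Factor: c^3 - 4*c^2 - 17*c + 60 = (c - 3)*(c^2 - c - 20) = (c - 3)*(c + 4)*(c - 5)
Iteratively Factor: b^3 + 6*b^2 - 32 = (b - 2)*(b^2 + 8*b + 16) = (b - 2)*(b + 4)*(b + 4)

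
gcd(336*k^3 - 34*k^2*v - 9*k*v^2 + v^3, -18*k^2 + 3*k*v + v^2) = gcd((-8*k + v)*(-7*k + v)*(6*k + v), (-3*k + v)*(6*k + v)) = 6*k + v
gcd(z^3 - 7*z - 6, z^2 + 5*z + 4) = z + 1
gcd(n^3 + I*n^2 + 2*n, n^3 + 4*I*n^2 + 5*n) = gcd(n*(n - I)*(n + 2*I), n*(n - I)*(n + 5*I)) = n^2 - I*n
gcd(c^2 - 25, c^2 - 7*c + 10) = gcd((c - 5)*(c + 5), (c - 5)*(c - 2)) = c - 5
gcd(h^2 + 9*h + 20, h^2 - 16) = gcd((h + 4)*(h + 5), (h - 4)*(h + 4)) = h + 4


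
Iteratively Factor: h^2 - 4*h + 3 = (h - 1)*(h - 3)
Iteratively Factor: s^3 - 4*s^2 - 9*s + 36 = (s - 4)*(s^2 - 9) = (s - 4)*(s + 3)*(s - 3)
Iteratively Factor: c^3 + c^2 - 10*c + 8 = (c + 4)*(c^2 - 3*c + 2) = (c - 1)*(c + 4)*(c - 2)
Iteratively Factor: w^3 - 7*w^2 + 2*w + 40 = (w + 2)*(w^2 - 9*w + 20) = (w - 4)*(w + 2)*(w - 5)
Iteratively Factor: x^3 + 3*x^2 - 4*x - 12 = (x - 2)*(x^2 + 5*x + 6) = (x - 2)*(x + 3)*(x + 2)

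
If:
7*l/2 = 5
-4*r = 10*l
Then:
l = 10/7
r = -25/7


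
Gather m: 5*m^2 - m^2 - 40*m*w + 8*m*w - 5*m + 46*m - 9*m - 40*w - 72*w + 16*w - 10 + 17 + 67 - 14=4*m^2 + m*(32 - 32*w) - 96*w + 60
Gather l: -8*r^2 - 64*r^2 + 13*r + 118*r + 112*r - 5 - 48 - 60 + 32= -72*r^2 + 243*r - 81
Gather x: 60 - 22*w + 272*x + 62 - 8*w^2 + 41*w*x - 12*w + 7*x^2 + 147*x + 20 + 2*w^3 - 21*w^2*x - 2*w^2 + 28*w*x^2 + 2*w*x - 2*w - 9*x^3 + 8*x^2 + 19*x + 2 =2*w^3 - 10*w^2 - 36*w - 9*x^3 + x^2*(28*w + 15) + x*(-21*w^2 + 43*w + 438) + 144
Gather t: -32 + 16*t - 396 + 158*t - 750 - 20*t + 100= 154*t - 1078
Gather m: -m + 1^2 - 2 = -m - 1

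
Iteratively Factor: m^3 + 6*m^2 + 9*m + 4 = (m + 1)*(m^2 + 5*m + 4) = (m + 1)^2*(m + 4)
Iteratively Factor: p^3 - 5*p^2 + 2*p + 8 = (p + 1)*(p^2 - 6*p + 8) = (p - 2)*(p + 1)*(p - 4)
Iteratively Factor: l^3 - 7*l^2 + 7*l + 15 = (l - 5)*(l^2 - 2*l - 3) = (l - 5)*(l - 3)*(l + 1)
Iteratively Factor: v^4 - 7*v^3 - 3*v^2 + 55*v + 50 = (v + 1)*(v^3 - 8*v^2 + 5*v + 50) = (v + 1)*(v + 2)*(v^2 - 10*v + 25) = (v - 5)*(v + 1)*(v + 2)*(v - 5)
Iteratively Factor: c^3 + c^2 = (c)*(c^2 + c) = c*(c + 1)*(c)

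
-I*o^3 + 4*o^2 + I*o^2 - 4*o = o*(o + 4*I)*(-I*o + I)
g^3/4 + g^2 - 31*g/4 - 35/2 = (g/4 + 1/2)*(g - 5)*(g + 7)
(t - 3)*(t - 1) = t^2 - 4*t + 3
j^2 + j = j*(j + 1)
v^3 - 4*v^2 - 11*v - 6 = (v - 6)*(v + 1)^2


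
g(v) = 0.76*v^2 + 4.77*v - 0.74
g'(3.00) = 9.33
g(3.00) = 20.41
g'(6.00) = 13.89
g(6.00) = 55.24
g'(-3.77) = -0.96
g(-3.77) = -7.92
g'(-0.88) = 3.43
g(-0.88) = -4.35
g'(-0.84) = 3.49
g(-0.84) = -4.21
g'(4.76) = 12.01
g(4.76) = 39.18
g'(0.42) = 5.41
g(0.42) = 1.40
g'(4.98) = 12.34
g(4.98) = 41.86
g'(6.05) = 13.97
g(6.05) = 55.94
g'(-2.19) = 1.44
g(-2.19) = -7.54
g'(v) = 1.52*v + 4.77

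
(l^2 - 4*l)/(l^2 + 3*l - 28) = l/(l + 7)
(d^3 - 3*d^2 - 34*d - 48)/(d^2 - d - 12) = (d^2 - 6*d - 16)/(d - 4)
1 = 1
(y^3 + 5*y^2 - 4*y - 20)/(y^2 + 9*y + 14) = (y^2 + 3*y - 10)/(y + 7)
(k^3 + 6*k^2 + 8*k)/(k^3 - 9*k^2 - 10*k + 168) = k*(k + 2)/(k^2 - 13*k + 42)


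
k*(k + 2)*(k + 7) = k^3 + 9*k^2 + 14*k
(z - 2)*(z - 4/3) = z^2 - 10*z/3 + 8/3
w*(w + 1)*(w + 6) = w^3 + 7*w^2 + 6*w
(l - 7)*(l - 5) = l^2 - 12*l + 35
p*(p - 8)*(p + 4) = p^3 - 4*p^2 - 32*p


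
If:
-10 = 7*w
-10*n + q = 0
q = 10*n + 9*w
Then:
No Solution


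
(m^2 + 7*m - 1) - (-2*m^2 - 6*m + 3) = 3*m^2 + 13*m - 4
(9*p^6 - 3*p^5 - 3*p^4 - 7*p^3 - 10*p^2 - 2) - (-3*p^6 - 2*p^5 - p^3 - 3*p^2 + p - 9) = 12*p^6 - p^5 - 3*p^4 - 6*p^3 - 7*p^2 - p + 7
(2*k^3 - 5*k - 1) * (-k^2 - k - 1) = -2*k^5 - 2*k^4 + 3*k^3 + 6*k^2 + 6*k + 1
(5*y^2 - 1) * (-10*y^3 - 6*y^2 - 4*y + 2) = -50*y^5 - 30*y^4 - 10*y^3 + 16*y^2 + 4*y - 2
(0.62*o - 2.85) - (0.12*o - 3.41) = 0.5*o + 0.56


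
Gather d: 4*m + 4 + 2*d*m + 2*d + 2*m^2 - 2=d*(2*m + 2) + 2*m^2 + 4*m + 2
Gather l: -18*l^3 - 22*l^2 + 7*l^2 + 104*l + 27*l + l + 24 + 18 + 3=-18*l^3 - 15*l^2 + 132*l + 45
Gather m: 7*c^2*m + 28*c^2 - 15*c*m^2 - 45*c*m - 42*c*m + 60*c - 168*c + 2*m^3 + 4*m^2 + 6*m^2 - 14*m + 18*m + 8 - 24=28*c^2 - 108*c + 2*m^3 + m^2*(10 - 15*c) + m*(7*c^2 - 87*c + 4) - 16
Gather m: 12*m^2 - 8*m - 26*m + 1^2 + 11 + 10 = 12*m^2 - 34*m + 22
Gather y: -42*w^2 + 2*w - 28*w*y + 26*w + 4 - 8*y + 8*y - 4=-42*w^2 - 28*w*y + 28*w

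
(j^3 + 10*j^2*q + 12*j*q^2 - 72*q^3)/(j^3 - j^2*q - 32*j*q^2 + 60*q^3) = (-j - 6*q)/(-j + 5*q)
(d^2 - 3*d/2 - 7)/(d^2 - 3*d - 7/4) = 2*(d + 2)/(2*d + 1)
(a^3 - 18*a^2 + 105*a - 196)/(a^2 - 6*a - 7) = (a^2 - 11*a + 28)/(a + 1)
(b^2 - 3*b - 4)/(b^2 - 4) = (b^2 - 3*b - 4)/(b^2 - 4)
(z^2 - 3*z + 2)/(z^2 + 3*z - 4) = (z - 2)/(z + 4)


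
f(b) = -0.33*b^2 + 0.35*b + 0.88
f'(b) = 0.35 - 0.66*b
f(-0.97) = 0.23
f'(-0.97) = 0.99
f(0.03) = 0.89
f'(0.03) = 0.33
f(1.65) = 0.56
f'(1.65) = -0.74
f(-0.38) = 0.70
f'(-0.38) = 0.60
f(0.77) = 0.95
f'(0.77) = -0.16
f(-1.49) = -0.37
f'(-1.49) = 1.33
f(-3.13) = -3.45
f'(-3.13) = 2.42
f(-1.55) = -0.46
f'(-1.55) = 1.37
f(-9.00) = -29.00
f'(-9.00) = 6.29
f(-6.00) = -13.10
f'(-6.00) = 4.31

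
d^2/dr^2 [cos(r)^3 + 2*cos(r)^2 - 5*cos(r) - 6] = 17*cos(r)/4 - 4*cos(2*r) - 9*cos(3*r)/4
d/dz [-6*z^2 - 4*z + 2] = -12*z - 4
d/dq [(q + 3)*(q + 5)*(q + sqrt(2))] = 3*q^2 + 2*sqrt(2)*q + 16*q + 8*sqrt(2) + 15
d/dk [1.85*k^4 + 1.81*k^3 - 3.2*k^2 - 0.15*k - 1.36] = 7.4*k^3 + 5.43*k^2 - 6.4*k - 0.15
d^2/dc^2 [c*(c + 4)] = 2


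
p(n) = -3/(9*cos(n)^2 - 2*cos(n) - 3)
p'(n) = -3*(18*sin(n)*cos(n) - 2*sin(n))/(9*cos(n)^2 - 2*cos(n) - 3)^2 = 6*(1 - 9*cos(n))*sin(n)/(-9*cos(n)^2 + 2*cos(n) + 3)^2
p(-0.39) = -1.05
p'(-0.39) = 2.06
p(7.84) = 0.99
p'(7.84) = 0.57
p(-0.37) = -1.01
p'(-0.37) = 1.83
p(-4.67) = 1.03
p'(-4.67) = 0.99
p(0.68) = -3.38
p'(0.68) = -28.80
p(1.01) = 1.98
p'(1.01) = -8.35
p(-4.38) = 2.16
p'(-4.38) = 11.57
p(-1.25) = 1.10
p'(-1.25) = 1.40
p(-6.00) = -0.89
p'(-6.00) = -1.12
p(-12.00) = -1.74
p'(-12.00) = -7.17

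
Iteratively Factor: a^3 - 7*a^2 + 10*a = (a - 2)*(a^2 - 5*a) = a*(a - 2)*(a - 5)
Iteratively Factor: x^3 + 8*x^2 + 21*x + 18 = (x + 2)*(x^2 + 6*x + 9) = (x + 2)*(x + 3)*(x + 3)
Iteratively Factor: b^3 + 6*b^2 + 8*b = (b + 2)*(b^2 + 4*b) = b*(b + 2)*(b + 4)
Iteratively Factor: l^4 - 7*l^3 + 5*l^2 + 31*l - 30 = (l - 5)*(l^3 - 2*l^2 - 5*l + 6) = (l - 5)*(l + 2)*(l^2 - 4*l + 3) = (l - 5)*(l - 1)*(l + 2)*(l - 3)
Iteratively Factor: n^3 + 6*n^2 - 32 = (n + 4)*(n^2 + 2*n - 8) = (n + 4)^2*(n - 2)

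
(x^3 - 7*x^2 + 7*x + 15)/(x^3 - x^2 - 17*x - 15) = (x - 3)/(x + 3)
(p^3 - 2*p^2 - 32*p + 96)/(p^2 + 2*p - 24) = p - 4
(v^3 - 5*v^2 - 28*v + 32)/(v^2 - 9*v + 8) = v + 4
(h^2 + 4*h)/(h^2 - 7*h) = (h + 4)/(h - 7)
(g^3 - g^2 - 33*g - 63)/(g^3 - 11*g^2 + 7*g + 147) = (g + 3)/(g - 7)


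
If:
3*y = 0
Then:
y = 0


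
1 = 1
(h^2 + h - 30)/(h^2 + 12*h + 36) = (h - 5)/(h + 6)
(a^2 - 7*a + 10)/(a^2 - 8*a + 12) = (a - 5)/(a - 6)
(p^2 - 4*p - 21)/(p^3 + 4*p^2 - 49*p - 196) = (p + 3)/(p^2 + 11*p + 28)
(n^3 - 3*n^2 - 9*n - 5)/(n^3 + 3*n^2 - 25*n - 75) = (n^2 + 2*n + 1)/(n^2 + 8*n + 15)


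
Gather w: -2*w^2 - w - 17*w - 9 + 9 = -2*w^2 - 18*w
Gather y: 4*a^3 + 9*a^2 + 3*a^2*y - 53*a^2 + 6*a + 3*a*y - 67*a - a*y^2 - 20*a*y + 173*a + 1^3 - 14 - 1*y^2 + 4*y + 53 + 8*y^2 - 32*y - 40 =4*a^3 - 44*a^2 + 112*a + y^2*(7 - a) + y*(3*a^2 - 17*a - 28)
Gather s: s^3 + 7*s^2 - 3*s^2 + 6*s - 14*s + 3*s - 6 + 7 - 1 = s^3 + 4*s^2 - 5*s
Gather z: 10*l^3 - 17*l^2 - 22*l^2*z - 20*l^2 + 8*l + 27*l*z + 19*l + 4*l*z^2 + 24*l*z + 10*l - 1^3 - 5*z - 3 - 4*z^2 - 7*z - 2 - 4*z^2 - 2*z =10*l^3 - 37*l^2 + 37*l + z^2*(4*l - 8) + z*(-22*l^2 + 51*l - 14) - 6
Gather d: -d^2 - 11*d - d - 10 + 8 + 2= -d^2 - 12*d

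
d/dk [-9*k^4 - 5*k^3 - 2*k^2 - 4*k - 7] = -36*k^3 - 15*k^2 - 4*k - 4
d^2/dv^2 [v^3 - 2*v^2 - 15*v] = 6*v - 4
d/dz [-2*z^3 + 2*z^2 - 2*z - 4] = -6*z^2 + 4*z - 2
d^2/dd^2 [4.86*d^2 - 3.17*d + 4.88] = 9.72000000000000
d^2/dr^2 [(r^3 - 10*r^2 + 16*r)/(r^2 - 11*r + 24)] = 6/(r^3 - 9*r^2 + 27*r - 27)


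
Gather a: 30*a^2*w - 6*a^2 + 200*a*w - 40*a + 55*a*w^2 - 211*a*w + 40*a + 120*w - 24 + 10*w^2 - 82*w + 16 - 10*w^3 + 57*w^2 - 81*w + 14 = a^2*(30*w - 6) + a*(55*w^2 - 11*w) - 10*w^3 + 67*w^2 - 43*w + 6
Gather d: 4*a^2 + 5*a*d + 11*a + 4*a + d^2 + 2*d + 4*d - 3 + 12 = 4*a^2 + 15*a + d^2 + d*(5*a + 6) + 9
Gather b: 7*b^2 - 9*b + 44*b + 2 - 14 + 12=7*b^2 + 35*b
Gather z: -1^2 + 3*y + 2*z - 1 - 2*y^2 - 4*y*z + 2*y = -2*y^2 + 5*y + z*(2 - 4*y) - 2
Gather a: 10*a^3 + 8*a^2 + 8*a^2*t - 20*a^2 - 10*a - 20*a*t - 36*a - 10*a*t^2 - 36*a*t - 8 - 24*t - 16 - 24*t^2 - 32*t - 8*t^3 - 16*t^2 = 10*a^3 + a^2*(8*t - 12) + a*(-10*t^2 - 56*t - 46) - 8*t^3 - 40*t^2 - 56*t - 24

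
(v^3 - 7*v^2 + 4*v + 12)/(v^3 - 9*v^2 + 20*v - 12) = (v + 1)/(v - 1)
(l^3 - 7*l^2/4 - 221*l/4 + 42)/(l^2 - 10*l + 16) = (4*l^2 + 25*l - 21)/(4*(l - 2))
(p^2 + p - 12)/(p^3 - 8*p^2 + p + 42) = (p + 4)/(p^2 - 5*p - 14)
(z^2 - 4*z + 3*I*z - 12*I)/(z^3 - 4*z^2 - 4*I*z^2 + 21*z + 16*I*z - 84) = 1/(z - 7*I)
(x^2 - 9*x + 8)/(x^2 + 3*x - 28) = (x^2 - 9*x + 8)/(x^2 + 3*x - 28)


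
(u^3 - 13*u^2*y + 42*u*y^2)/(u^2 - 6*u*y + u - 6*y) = u*(u - 7*y)/(u + 1)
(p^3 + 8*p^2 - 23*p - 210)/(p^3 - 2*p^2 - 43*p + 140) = (p + 6)/(p - 4)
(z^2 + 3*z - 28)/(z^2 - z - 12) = (z + 7)/(z + 3)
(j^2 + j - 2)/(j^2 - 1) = (j + 2)/(j + 1)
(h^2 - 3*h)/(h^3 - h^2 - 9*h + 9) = h/(h^2 + 2*h - 3)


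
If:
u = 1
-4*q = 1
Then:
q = -1/4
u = 1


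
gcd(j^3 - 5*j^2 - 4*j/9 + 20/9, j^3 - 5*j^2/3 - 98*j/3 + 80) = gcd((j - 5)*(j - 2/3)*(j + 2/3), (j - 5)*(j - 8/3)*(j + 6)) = j - 5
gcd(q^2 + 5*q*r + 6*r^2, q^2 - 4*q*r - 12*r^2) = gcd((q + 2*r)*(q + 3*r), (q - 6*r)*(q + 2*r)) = q + 2*r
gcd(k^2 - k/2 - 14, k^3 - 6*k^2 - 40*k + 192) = k - 4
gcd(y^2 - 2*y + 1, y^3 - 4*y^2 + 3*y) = y - 1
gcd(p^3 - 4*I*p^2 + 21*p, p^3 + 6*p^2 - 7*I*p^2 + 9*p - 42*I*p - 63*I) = p - 7*I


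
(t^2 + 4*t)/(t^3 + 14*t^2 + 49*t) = (t + 4)/(t^2 + 14*t + 49)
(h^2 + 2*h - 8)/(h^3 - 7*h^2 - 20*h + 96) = (h - 2)/(h^2 - 11*h + 24)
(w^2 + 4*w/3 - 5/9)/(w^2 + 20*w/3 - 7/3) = (w + 5/3)/(w + 7)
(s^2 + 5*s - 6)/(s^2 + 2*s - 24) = (s - 1)/(s - 4)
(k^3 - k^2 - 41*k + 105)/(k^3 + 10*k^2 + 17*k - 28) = (k^2 - 8*k + 15)/(k^2 + 3*k - 4)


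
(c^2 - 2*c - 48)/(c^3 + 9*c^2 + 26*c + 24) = (c^2 - 2*c - 48)/(c^3 + 9*c^2 + 26*c + 24)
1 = 1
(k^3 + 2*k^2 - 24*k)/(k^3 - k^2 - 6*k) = (-k^2 - 2*k + 24)/(-k^2 + k + 6)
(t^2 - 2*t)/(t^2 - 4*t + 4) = t/(t - 2)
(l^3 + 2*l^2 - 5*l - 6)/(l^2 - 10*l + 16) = (l^2 + 4*l + 3)/(l - 8)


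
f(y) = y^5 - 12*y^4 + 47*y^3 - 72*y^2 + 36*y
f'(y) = 5*y^4 - 48*y^3 + 141*y^2 - 144*y + 36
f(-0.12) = -5.44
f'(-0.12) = 55.39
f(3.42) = -12.73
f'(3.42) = -43.34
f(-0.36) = -24.69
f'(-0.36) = 108.44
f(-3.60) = -5875.75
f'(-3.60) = 5461.06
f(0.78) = 2.43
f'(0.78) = -11.46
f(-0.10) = -4.37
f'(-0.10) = 51.86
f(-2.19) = -1244.23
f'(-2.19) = 1646.79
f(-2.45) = -1732.20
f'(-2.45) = 2121.20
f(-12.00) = -589680.00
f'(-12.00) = 208692.00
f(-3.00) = -3240.00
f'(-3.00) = 3438.00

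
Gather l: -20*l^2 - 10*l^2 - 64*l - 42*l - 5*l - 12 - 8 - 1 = -30*l^2 - 111*l - 21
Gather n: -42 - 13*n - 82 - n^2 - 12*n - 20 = -n^2 - 25*n - 144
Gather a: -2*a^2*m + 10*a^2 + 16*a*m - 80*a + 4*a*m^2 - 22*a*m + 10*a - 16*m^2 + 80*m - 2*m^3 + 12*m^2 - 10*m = a^2*(10 - 2*m) + a*(4*m^2 - 6*m - 70) - 2*m^3 - 4*m^2 + 70*m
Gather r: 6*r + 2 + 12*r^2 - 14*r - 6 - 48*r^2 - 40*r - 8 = -36*r^2 - 48*r - 12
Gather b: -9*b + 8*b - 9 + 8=-b - 1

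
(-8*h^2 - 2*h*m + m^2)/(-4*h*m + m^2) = (2*h + m)/m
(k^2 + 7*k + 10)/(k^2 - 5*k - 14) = (k + 5)/(k - 7)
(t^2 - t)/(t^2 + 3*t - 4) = t/(t + 4)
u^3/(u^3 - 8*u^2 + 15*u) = u^2/(u^2 - 8*u + 15)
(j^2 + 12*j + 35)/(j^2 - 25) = (j + 7)/(j - 5)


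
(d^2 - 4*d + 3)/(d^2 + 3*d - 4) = (d - 3)/(d + 4)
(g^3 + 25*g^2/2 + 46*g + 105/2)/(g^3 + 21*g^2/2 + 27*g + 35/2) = (g + 3)/(g + 1)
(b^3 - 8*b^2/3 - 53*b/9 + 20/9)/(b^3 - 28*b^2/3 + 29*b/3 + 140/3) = (b - 1/3)/(b - 7)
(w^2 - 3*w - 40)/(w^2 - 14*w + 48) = (w + 5)/(w - 6)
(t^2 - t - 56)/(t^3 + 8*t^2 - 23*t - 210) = (t - 8)/(t^2 + t - 30)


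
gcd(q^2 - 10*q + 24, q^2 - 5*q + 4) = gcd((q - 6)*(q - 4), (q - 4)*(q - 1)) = q - 4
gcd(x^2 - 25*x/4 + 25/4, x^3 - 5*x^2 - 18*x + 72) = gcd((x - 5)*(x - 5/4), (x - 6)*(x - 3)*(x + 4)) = 1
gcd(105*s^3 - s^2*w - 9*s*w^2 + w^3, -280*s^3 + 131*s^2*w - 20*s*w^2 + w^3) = 35*s^2 - 12*s*w + w^2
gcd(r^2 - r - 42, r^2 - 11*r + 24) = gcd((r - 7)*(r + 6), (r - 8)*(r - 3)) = 1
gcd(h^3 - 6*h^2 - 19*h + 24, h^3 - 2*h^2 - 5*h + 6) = h - 1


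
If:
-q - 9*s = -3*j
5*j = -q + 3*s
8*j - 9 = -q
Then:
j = 9/5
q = -27/5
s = 6/5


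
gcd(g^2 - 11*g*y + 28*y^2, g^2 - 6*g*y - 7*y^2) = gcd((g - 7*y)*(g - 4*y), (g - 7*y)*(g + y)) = -g + 7*y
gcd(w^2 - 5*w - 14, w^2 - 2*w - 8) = w + 2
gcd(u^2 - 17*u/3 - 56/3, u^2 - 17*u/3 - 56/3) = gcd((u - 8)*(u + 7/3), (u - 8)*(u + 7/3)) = u^2 - 17*u/3 - 56/3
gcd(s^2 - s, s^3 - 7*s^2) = s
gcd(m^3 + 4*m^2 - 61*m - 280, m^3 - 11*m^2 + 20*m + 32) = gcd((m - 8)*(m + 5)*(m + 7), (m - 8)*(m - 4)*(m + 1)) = m - 8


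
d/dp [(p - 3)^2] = 2*p - 6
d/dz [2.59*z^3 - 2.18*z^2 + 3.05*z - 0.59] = 7.77*z^2 - 4.36*z + 3.05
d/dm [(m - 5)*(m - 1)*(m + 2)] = 3*m^2 - 8*m - 7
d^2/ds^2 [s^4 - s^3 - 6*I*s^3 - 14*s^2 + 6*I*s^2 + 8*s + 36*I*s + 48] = 12*s^2 + s*(-6 - 36*I) - 28 + 12*I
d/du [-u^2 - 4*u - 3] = -2*u - 4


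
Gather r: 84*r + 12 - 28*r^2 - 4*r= -28*r^2 + 80*r + 12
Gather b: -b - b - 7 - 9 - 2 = -2*b - 18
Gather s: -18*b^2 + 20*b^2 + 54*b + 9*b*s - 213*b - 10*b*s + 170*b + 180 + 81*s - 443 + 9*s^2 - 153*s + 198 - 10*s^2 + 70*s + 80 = 2*b^2 + 11*b - s^2 + s*(-b - 2) + 15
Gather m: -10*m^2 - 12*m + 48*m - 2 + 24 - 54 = -10*m^2 + 36*m - 32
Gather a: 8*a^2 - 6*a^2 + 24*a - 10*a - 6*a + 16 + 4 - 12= 2*a^2 + 8*a + 8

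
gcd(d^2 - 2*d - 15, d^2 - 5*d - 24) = d + 3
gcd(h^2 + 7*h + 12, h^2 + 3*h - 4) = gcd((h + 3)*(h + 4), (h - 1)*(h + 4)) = h + 4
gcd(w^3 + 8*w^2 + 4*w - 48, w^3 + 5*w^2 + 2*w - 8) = w + 4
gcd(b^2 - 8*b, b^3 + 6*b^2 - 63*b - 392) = b - 8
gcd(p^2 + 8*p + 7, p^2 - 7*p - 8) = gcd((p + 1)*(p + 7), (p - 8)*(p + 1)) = p + 1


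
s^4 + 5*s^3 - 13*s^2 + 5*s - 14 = (s - 2)*(s + 7)*(s - I)*(s + I)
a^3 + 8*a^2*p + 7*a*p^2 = a*(a + p)*(a + 7*p)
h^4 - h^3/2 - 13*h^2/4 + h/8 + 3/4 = (h - 2)*(h - 1/2)*(h + 1/2)*(h + 3/2)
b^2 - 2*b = b*(b - 2)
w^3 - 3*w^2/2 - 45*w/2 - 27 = (w - 6)*(w + 3/2)*(w + 3)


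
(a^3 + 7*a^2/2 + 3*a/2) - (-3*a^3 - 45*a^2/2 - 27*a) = 4*a^3 + 26*a^2 + 57*a/2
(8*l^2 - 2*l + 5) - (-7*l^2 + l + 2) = 15*l^2 - 3*l + 3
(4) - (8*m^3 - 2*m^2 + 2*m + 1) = -8*m^3 + 2*m^2 - 2*m + 3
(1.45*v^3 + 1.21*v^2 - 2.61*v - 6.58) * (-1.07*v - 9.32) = -1.5515*v^4 - 14.8087*v^3 - 8.4845*v^2 + 31.3658*v + 61.3256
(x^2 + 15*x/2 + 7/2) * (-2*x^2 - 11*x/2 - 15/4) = -2*x^4 - 41*x^3/2 - 52*x^2 - 379*x/8 - 105/8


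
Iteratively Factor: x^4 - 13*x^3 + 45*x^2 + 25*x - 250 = (x - 5)*(x^3 - 8*x^2 + 5*x + 50) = (x - 5)^2*(x^2 - 3*x - 10) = (x - 5)^3*(x + 2)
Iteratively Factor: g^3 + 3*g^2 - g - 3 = (g - 1)*(g^2 + 4*g + 3) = (g - 1)*(g + 3)*(g + 1)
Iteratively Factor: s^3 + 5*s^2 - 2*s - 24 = (s + 4)*(s^2 + s - 6) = (s - 2)*(s + 4)*(s + 3)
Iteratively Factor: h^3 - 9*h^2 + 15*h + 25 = (h - 5)*(h^2 - 4*h - 5) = (h - 5)^2*(h + 1)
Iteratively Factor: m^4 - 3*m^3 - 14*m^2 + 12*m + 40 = (m - 2)*(m^3 - m^2 - 16*m - 20) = (m - 2)*(m + 2)*(m^2 - 3*m - 10) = (m - 2)*(m + 2)^2*(m - 5)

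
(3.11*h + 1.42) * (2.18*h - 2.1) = 6.7798*h^2 - 3.4354*h - 2.982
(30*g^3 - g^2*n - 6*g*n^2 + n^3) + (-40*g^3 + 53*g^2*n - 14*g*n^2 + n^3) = -10*g^3 + 52*g^2*n - 20*g*n^2 + 2*n^3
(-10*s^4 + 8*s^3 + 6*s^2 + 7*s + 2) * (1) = -10*s^4 + 8*s^3 + 6*s^2 + 7*s + 2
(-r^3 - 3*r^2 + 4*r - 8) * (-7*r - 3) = 7*r^4 + 24*r^3 - 19*r^2 + 44*r + 24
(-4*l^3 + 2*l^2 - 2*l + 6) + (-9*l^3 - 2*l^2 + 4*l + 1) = -13*l^3 + 2*l + 7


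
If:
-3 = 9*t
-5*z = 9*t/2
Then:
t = -1/3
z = 3/10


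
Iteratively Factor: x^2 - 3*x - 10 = (x - 5)*(x + 2)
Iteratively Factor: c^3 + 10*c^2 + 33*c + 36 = (c + 4)*(c^2 + 6*c + 9) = (c + 3)*(c + 4)*(c + 3)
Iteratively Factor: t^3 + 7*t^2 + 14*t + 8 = (t + 2)*(t^2 + 5*t + 4) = (t + 1)*(t + 2)*(t + 4)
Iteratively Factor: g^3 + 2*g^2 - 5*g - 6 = (g + 1)*(g^2 + g - 6) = (g + 1)*(g + 3)*(g - 2)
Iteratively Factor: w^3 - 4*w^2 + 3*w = (w - 1)*(w^2 - 3*w) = (w - 3)*(w - 1)*(w)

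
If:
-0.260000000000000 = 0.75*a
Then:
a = -0.35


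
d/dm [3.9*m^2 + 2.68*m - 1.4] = 7.8*m + 2.68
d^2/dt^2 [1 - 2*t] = 0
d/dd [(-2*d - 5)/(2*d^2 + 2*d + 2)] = (-d^2 - d + (2*d + 1)*(2*d + 5)/2 - 1)/(d^2 + d + 1)^2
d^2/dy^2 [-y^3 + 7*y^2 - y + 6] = 14 - 6*y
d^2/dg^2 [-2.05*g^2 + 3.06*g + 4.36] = -4.10000000000000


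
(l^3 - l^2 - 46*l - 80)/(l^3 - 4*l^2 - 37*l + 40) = (l + 2)/(l - 1)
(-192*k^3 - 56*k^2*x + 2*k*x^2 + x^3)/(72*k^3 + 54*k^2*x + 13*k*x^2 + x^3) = (-8*k + x)/(3*k + x)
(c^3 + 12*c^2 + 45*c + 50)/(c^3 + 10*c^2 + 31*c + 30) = (c + 5)/(c + 3)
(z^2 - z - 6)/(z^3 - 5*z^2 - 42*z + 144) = (z + 2)/(z^2 - 2*z - 48)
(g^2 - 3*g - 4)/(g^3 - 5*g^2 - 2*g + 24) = (g + 1)/(g^2 - g - 6)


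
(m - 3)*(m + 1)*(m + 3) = m^3 + m^2 - 9*m - 9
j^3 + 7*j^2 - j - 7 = (j - 1)*(j + 1)*(j + 7)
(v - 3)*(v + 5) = v^2 + 2*v - 15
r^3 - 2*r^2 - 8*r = r*(r - 4)*(r + 2)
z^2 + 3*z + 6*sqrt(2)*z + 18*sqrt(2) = (z + 3)*(z + 6*sqrt(2))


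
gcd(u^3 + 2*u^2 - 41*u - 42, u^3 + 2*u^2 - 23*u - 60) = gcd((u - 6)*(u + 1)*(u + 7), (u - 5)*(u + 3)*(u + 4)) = 1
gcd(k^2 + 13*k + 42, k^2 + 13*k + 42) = k^2 + 13*k + 42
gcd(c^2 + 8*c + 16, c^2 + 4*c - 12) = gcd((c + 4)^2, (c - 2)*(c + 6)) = 1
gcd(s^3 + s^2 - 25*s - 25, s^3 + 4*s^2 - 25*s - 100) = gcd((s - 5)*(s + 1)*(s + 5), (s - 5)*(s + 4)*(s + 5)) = s^2 - 25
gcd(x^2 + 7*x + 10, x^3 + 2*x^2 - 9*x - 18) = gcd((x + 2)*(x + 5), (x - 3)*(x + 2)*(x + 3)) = x + 2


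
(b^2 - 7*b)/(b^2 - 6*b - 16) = b*(7 - b)/(-b^2 + 6*b + 16)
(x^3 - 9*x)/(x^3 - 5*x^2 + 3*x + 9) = x*(x + 3)/(x^2 - 2*x - 3)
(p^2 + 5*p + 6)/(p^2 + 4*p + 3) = (p + 2)/(p + 1)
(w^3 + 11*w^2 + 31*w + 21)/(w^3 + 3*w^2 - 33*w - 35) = (w + 3)/(w - 5)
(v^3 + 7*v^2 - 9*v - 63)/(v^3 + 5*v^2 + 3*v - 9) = (v^2 + 4*v - 21)/(v^2 + 2*v - 3)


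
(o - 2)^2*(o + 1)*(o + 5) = o^4 + 2*o^3 - 15*o^2 + 4*o + 20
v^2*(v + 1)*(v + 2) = v^4 + 3*v^3 + 2*v^2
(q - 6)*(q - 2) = q^2 - 8*q + 12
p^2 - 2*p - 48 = (p - 8)*(p + 6)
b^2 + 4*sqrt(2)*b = b*(b + 4*sqrt(2))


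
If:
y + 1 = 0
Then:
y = -1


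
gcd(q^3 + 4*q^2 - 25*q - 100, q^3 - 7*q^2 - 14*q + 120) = q^2 - q - 20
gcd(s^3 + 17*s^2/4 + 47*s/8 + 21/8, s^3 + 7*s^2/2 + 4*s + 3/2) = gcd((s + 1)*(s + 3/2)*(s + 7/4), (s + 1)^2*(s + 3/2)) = s^2 + 5*s/2 + 3/2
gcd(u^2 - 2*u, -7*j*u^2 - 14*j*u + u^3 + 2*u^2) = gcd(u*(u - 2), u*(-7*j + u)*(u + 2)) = u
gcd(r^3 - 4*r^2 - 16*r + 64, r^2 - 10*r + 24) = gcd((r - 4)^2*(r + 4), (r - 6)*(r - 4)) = r - 4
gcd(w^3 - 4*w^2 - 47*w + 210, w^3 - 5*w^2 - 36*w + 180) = w^2 - 11*w + 30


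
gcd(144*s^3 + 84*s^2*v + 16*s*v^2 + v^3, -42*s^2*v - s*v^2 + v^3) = 6*s + v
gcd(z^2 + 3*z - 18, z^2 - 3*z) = z - 3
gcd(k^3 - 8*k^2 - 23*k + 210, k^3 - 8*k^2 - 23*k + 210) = k^3 - 8*k^2 - 23*k + 210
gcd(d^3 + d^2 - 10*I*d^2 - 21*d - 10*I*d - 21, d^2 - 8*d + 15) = 1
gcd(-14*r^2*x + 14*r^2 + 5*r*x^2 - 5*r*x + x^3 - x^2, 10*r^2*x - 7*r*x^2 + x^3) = -2*r + x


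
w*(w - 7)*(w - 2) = w^3 - 9*w^2 + 14*w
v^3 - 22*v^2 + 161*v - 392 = (v - 8)*(v - 7)^2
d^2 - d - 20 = (d - 5)*(d + 4)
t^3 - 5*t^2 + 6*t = t*(t - 3)*(t - 2)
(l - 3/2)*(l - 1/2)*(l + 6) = l^3 + 4*l^2 - 45*l/4 + 9/2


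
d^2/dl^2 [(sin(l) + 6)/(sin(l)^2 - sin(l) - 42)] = (-7*sin(l) + cos(l)^2 + 1)/(sin(l) - 7)^3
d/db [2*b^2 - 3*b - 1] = 4*b - 3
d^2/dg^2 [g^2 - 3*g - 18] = 2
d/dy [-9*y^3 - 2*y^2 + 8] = y*(-27*y - 4)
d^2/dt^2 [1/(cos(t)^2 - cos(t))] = (-(1 - cos(2*t))^2 - 15*cos(t)/4 - 3*cos(2*t)/2 + 3*cos(3*t)/4 + 9/2)/((cos(t) - 1)^3*cos(t)^3)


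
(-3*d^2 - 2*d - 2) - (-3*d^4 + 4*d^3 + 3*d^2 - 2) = 3*d^4 - 4*d^3 - 6*d^2 - 2*d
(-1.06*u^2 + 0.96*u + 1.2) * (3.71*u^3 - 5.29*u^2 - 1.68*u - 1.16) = -3.9326*u^5 + 9.169*u^4 + 1.1544*u^3 - 6.7312*u^2 - 3.1296*u - 1.392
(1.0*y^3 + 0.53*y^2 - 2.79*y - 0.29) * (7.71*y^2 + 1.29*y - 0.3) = 7.71*y^5 + 5.3763*y^4 - 21.1272*y^3 - 5.994*y^2 + 0.4629*y + 0.087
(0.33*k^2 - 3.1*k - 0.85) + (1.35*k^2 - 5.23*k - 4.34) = 1.68*k^2 - 8.33*k - 5.19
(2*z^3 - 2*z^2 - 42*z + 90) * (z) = 2*z^4 - 2*z^3 - 42*z^2 + 90*z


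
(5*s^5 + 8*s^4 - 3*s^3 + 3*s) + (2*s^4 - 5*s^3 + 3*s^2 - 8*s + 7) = 5*s^5 + 10*s^4 - 8*s^3 + 3*s^2 - 5*s + 7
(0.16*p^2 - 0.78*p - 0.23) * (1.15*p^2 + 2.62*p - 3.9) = 0.184*p^4 - 0.4778*p^3 - 2.9321*p^2 + 2.4394*p + 0.897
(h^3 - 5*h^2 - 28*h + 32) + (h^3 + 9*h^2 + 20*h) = 2*h^3 + 4*h^2 - 8*h + 32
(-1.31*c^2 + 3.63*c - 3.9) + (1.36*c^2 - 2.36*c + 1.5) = 0.05*c^2 + 1.27*c - 2.4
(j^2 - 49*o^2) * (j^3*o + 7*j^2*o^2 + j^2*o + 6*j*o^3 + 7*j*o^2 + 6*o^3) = j^5*o + 7*j^4*o^2 + j^4*o - 43*j^3*o^3 + 7*j^3*o^2 - 343*j^2*o^4 - 43*j^2*o^3 - 294*j*o^5 - 343*j*o^4 - 294*o^5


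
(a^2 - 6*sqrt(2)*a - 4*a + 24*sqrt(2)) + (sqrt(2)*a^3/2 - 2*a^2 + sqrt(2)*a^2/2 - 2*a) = sqrt(2)*a^3/2 - a^2 + sqrt(2)*a^2/2 - 6*sqrt(2)*a - 6*a + 24*sqrt(2)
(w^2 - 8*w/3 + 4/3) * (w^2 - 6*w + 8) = w^4 - 26*w^3/3 + 76*w^2/3 - 88*w/3 + 32/3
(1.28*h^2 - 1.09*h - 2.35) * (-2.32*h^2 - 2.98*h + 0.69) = -2.9696*h^4 - 1.2856*h^3 + 9.5834*h^2 + 6.2509*h - 1.6215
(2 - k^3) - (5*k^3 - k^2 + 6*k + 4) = -6*k^3 + k^2 - 6*k - 2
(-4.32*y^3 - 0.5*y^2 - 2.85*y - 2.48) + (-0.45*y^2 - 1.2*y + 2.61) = -4.32*y^3 - 0.95*y^2 - 4.05*y + 0.13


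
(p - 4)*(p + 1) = p^2 - 3*p - 4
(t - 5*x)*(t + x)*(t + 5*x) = t^3 + t^2*x - 25*t*x^2 - 25*x^3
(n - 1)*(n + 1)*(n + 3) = n^3 + 3*n^2 - n - 3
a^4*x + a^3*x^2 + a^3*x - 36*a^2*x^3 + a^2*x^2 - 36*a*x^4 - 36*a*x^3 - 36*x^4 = (a - 6*x)*(a + x)*(a + 6*x)*(a*x + x)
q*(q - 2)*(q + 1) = q^3 - q^2 - 2*q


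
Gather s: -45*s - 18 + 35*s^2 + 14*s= 35*s^2 - 31*s - 18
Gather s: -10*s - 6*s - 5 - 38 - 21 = -16*s - 64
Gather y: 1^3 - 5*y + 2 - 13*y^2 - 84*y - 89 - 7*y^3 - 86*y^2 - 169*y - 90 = -7*y^3 - 99*y^2 - 258*y - 176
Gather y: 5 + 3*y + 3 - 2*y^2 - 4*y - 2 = -2*y^2 - y + 6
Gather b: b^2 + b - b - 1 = b^2 - 1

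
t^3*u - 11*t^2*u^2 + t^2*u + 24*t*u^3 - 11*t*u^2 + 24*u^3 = (t - 8*u)*(t - 3*u)*(t*u + u)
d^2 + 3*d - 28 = (d - 4)*(d + 7)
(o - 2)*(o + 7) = o^2 + 5*o - 14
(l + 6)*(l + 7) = l^2 + 13*l + 42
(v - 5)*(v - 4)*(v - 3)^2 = v^4 - 15*v^3 + 83*v^2 - 201*v + 180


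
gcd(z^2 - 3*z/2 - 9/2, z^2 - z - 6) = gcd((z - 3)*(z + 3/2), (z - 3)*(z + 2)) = z - 3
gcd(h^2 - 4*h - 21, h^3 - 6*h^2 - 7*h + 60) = h + 3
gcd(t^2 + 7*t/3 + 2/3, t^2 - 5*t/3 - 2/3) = t + 1/3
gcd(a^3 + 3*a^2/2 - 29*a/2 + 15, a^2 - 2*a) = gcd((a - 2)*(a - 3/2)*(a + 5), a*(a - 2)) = a - 2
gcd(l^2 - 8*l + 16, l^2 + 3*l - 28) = l - 4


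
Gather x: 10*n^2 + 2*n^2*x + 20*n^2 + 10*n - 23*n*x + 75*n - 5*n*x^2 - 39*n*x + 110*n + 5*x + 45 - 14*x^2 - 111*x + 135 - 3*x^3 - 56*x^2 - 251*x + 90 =30*n^2 + 195*n - 3*x^3 + x^2*(-5*n - 70) + x*(2*n^2 - 62*n - 357) + 270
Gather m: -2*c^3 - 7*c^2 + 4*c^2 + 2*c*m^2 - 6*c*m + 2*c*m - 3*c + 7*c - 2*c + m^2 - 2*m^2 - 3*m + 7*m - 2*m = -2*c^3 - 3*c^2 + 2*c + m^2*(2*c - 1) + m*(2 - 4*c)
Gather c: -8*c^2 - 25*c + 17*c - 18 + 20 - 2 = -8*c^2 - 8*c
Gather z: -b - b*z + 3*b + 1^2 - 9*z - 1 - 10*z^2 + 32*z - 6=2*b - 10*z^2 + z*(23 - b) - 6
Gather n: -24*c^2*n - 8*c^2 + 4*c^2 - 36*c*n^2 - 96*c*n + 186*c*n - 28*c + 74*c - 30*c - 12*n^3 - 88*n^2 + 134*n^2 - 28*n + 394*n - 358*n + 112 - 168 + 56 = -4*c^2 + 16*c - 12*n^3 + n^2*(46 - 36*c) + n*(-24*c^2 + 90*c + 8)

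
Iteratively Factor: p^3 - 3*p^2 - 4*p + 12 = (p - 3)*(p^2 - 4) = (p - 3)*(p - 2)*(p + 2)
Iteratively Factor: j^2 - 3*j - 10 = (j + 2)*(j - 5)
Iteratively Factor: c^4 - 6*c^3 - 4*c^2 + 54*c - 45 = (c + 3)*(c^3 - 9*c^2 + 23*c - 15) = (c - 3)*(c + 3)*(c^2 - 6*c + 5) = (c - 3)*(c - 1)*(c + 3)*(c - 5)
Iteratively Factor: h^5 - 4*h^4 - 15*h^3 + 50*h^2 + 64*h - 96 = (h - 1)*(h^4 - 3*h^3 - 18*h^2 + 32*h + 96) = (h - 1)*(h + 2)*(h^3 - 5*h^2 - 8*h + 48) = (h - 4)*(h - 1)*(h + 2)*(h^2 - h - 12) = (h - 4)^2*(h - 1)*(h + 2)*(h + 3)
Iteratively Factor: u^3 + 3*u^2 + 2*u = (u + 1)*(u^2 + 2*u) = u*(u + 1)*(u + 2)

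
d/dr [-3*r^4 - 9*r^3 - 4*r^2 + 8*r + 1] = -12*r^3 - 27*r^2 - 8*r + 8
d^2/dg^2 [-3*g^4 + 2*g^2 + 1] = 4 - 36*g^2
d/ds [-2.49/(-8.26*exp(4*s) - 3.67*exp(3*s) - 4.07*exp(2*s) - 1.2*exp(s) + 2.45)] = (-82.2696*exp(3*s) - 27.4149*exp(2*s) - 20.2686*exp(s) - 2.988)*exp(s)/(8.26*exp(4*s) + 3.67*exp(3*s) + 4.07*exp(2*s) + 1.2*exp(s) - 2.45)^2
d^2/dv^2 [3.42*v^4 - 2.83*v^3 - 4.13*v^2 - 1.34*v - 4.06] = 41.04*v^2 - 16.98*v - 8.26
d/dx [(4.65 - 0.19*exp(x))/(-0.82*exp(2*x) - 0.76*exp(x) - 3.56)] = (-0.1558*exp(2*x) + 7.626*exp(x) + 4.2104)*exp(x)/(0.6724*exp(4*x) + 1.2464*exp(3*x) + 6.416*exp(2*x) + 5.4112*exp(x) + 12.6736)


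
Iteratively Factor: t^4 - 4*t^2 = (t - 2)*(t^3 + 2*t^2) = (t - 2)*(t + 2)*(t^2) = t*(t - 2)*(t + 2)*(t)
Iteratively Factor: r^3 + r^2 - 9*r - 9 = (r - 3)*(r^2 + 4*r + 3) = (r - 3)*(r + 1)*(r + 3)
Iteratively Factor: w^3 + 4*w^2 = (w)*(w^2 + 4*w) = w*(w + 4)*(w)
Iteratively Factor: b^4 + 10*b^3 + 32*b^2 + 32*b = (b + 2)*(b^3 + 8*b^2 + 16*b) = b*(b + 2)*(b^2 + 8*b + 16) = b*(b + 2)*(b + 4)*(b + 4)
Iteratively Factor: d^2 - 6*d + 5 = (d - 1)*(d - 5)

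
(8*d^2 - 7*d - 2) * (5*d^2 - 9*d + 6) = 40*d^4 - 107*d^3 + 101*d^2 - 24*d - 12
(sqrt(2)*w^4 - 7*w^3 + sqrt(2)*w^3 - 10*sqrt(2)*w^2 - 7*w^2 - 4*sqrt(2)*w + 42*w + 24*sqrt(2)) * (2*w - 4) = 2*sqrt(2)*w^5 - 14*w^4 - 2*sqrt(2)*w^4 - 24*sqrt(2)*w^3 + 14*w^3 + 32*sqrt(2)*w^2 + 112*w^2 - 168*w + 64*sqrt(2)*w - 96*sqrt(2)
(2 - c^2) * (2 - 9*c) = 9*c^3 - 2*c^2 - 18*c + 4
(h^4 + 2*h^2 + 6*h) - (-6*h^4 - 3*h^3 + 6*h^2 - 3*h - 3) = 7*h^4 + 3*h^3 - 4*h^2 + 9*h + 3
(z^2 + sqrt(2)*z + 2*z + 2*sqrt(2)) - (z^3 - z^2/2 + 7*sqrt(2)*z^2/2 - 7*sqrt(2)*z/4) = -z^3 - 7*sqrt(2)*z^2/2 + 3*z^2/2 + 2*z + 11*sqrt(2)*z/4 + 2*sqrt(2)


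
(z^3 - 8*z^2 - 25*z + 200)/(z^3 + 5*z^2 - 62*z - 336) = (z^2 - 25)/(z^2 + 13*z + 42)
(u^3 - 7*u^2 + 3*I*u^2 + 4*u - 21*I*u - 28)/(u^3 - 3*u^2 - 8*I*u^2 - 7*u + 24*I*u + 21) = (u^2 + u*(-7 + 4*I) - 28*I)/(u^2 - u*(3 + 7*I) + 21*I)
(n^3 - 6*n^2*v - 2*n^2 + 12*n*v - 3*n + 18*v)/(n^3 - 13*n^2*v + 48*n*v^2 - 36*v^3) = (n^2 - 2*n - 3)/(n^2 - 7*n*v + 6*v^2)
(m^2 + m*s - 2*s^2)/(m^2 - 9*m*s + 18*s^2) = (m^2 + m*s - 2*s^2)/(m^2 - 9*m*s + 18*s^2)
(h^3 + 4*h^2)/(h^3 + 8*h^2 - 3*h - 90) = h^2*(h + 4)/(h^3 + 8*h^2 - 3*h - 90)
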